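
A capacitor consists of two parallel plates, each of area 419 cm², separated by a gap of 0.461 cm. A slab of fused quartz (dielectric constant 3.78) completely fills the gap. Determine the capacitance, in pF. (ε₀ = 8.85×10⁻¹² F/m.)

304 pF

A = 419 cm² = 4.19×10⁻² m².
C = κε₀A/d = 3.78 × 8.85×10⁻¹² × 4.19×10⁻² / 4.61×10⁻³ = 3.04×10⁻¹⁰ F.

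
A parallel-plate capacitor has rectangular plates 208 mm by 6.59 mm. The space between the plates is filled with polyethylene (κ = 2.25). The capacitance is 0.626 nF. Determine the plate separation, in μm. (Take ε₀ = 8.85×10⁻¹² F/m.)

d ≈ 43.6 μm

A = 208 × 6.59 mm² = 1.37×10⁻³ m².
d = κε₀A/C = 2.25 × 8.85×10⁻¹² × 1.37×10⁻³ / 6.26×10⁻¹⁰ = 4.36×10⁻⁵ m.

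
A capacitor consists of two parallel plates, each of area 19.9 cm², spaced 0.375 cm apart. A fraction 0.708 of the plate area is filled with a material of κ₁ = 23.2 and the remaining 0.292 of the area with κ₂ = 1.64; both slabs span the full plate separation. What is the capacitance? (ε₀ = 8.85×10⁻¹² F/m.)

C ≈ 79.4 pF

A = 19.9 cm² = 1.99×10⁻³ m².
Side-by-side slabs ⇒ two capacitors in parallel, each spanning the full gap.
C₁ = κ₁ε₀A₁/d = 23.2 × 8.85×10⁻¹² × 1.41×10⁻³ / 3.75×10⁻³ = 7.71×10⁻¹¹ F.
C₂ = κ₂ε₀A₂/d = 1.64 × 8.85×10⁻¹² × 5.81×10⁻⁴ / 3.75×10⁻³ = 2.25×10⁻¹² F.
C = C₁ + C₂ = 7.94×10⁻¹¹ F.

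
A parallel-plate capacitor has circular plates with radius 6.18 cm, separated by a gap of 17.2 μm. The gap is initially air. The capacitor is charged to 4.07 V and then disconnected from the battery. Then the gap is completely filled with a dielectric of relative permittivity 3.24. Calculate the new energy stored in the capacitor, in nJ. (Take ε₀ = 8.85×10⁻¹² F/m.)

15.8 nJ

A = π(6.18 cm)² = 1.20×10⁻² m².
Initially C₁ = ε₀A/d = 8.85×10⁻¹² × 1.20×10⁻² / 1.72×10⁻⁵ = 6.17×10⁻⁹ F.
U₁ = 5.11×10⁻⁸ J.
Isolated ⇒ Q is held fixed. C₂ = 3.24 C₁ and U = Q²/(2C), so U₂/U₁ = C₁/C₂ = 0.309.
U₂ = 0.309 × 5.11×10⁻⁸ = 1.58×10⁻⁸ J.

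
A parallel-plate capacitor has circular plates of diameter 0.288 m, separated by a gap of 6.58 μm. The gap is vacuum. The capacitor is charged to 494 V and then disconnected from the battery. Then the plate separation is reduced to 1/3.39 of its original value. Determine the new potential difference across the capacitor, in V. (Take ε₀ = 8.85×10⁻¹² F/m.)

A = π(0.288/2 m)² = 6.51×10⁻² m².
Initially C₁ = ε₀A/d = 8.85×10⁻¹² × 6.51×10⁻² / 6.58×10⁻⁶ = 8.76×10⁻⁸ F.
V₁ = 4.94×10² V.
Isolated ⇒ Q is held fixed. C₂ = 3.39 C₁ and V = Q/C, so V₂/V₁ = C₁/C₂ = 0.295.
V₂ = 0.295 × 4.94×10² = 1.46×10² V.

146 V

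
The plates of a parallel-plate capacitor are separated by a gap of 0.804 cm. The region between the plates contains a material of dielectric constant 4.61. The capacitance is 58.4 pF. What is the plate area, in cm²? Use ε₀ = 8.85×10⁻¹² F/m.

A ≈ 115 cm²

A = Cd/(κε₀) = 5.84×10⁻¹¹ × 8.04×10⁻³ / (4.61 × 8.85×10⁻¹²) = 1.15×10⁻² m².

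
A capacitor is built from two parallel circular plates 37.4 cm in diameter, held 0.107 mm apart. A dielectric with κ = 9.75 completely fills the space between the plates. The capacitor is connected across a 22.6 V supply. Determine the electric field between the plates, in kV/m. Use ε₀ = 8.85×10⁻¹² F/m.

E = V/d = 22.6 / 1.07×10⁻⁴ = 2.11×10⁵ V/m.

211 kV/m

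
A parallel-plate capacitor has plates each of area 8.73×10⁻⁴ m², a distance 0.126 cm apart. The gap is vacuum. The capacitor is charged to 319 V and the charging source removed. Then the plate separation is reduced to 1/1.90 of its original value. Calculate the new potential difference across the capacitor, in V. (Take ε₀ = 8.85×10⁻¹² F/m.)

V ≈ 168 V

Initially C₁ = ε₀A/d = 8.85×10⁻¹² × 8.73×10⁻⁴ / 1.26×10⁻³ = 6.13×10⁻¹² F.
V₁ = 3.19×10² V.
Isolated ⇒ Q is held fixed. C₂ = 1.90 C₁ and V = Q/C, so V₂/V₁ = C₁/C₂ = 0.526.
V₂ = 0.526 × 3.19×10² = 1.68×10² V.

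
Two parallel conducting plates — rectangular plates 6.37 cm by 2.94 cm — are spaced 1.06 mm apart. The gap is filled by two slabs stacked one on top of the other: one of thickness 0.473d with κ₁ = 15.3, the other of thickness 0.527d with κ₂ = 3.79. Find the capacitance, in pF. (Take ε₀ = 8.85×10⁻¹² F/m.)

C ≈ 92.0 pF

A = 6.37 × 2.94 cm² = 1.87×10⁻³ m².
Stacked slabs ⇒ two capacitors in series, each with the full plate area.
C₁ = κ₁ε₀A/d₁ = 15.3 × 8.85×10⁻¹² × 1.87×10⁻³ / 5.01×10⁻⁴ = 5.06×10⁻¹⁰ F.
C₂ = κ₂ε₀A/d₂ = 3.79 × 8.85×10⁻¹² × 1.87×10⁻³ / 5.59×10⁻⁴ = 1.12×10⁻¹⁰ F.
C = (1/C₁ + 1/C₂)⁻¹ = 9.20×10⁻¹¹ F.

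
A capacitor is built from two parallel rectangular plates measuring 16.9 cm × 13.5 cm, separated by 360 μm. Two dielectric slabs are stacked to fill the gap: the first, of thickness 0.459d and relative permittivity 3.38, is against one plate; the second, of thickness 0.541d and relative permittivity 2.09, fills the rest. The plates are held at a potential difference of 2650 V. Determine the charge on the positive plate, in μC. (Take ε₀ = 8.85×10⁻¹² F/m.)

Q ≈ 3.77 μC

A = 16.9 × 13.5 cm² = 2.28×10⁻² m².
Stacked slabs ⇒ two capacitors in series, each with the full plate area.
C₁ = κ₁ε₀A/d₁ = 3.38 × 8.85×10⁻¹² × 2.28×10⁻² / 1.65×10⁻⁴ = 4.13×10⁻⁹ F.
C₂ = κ₂ε₀A/d₂ = 2.09 × 8.85×10⁻¹² × 2.28×10⁻² / 1.95×10⁻⁴ = 2.17×10⁻⁹ F.
C = (1/C₁ + 1/C₂)⁻¹ = 1.42×10⁻⁹ F.
Q = CV = 1.42×10⁻⁹ × 2650 = 3.77×10⁻⁶ C.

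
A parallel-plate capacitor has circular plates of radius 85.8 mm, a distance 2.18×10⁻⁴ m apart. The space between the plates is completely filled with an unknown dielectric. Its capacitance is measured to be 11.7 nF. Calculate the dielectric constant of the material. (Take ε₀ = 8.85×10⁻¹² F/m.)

12.5

A = π(85.8 mm)² = 2.31×10⁻² m².
κ = Cd/(ε₀A) = 1.17×10⁻⁸ × 2.18×10⁻⁴ / (8.85×10⁻¹² × 2.31×10⁻²) = 12.5.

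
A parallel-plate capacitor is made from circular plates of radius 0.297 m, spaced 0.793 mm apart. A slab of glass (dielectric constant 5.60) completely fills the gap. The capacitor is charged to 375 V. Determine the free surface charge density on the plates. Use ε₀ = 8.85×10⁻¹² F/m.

23.4 μC/m²

A = π(0.297 m)² = 0.277 m².
C = κε₀A/d = 5.60 × 8.85×10⁻¹² × 0.277 / 7.93×10⁻⁴ = 1.73×10⁻⁸ F.
σ = Q/A = CV/A = 1.73×10⁻⁸ × 375 / 0.277 = 2.34×10⁻⁵ C/m².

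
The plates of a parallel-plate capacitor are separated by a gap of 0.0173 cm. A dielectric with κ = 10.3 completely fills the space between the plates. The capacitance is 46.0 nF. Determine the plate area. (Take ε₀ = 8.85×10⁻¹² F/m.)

A ≈ 8.73×10⁴ mm²

A = Cd/(κε₀) = 4.60×10⁻⁸ × 1.73×10⁻⁴ / (10.3 × 8.85×10⁻¹²) = 8.73×10⁻² m².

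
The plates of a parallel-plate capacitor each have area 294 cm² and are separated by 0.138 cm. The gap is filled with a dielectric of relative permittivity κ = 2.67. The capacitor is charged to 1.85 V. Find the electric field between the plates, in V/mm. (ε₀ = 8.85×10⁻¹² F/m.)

1.34 V/mm

E = V/d = 1.85 / 1.38×10⁻³ = 1.34×10³ V/m.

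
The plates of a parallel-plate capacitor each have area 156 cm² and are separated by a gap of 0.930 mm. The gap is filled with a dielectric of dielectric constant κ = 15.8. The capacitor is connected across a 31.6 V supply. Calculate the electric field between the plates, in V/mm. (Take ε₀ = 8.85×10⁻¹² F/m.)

34.0 V/mm

E = V/d = 31.6 / 9.30×10⁻⁴ = 3.40×10⁴ V/m.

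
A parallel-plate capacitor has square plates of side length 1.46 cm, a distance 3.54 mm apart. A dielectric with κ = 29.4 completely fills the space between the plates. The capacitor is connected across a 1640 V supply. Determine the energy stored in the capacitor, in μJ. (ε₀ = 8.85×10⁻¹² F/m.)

A = (1.46 cm)² = 2.13×10⁻⁴ m².
C = κε₀A/d = 29.4 × 8.85×10⁻¹² × 2.13×10⁻⁴ / 3.54×10⁻³ = 1.57×10⁻¹¹ F.
U = ½CV² = ½ × 1.57×10⁻¹¹ × (1640)² = 2.11×10⁻⁵ J.

U ≈ 21.1 μJ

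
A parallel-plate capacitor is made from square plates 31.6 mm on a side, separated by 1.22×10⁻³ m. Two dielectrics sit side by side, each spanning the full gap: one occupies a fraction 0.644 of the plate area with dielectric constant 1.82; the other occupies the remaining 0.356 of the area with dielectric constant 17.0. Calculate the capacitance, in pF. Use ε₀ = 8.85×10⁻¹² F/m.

A = (31.6 mm)² = 9.99×10⁻⁴ m².
Side-by-side slabs ⇒ two capacitors in parallel, each spanning the full gap.
C₁ = κ₁ε₀A₁/d = 1.82 × 8.85×10⁻¹² × 6.43×10⁻⁴ / 1.22×10⁻³ = 8.49×10⁻¹² F.
C₂ = κ₂ε₀A₂/d = 17.0 × 8.85×10⁻¹² × 3.55×10⁻⁴ / 1.22×10⁻³ = 4.38×10⁻¹¹ F.
C = C₁ + C₂ = 5.23×10⁻¹¹ F.

52.3 pF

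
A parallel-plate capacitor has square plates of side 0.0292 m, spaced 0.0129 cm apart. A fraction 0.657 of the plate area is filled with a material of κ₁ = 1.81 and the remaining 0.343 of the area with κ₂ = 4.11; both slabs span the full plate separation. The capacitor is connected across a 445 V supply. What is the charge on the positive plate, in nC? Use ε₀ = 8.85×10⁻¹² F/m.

A = (0.0292 m)² = 8.53×10⁻⁴ m².
Side-by-side slabs ⇒ two capacitors in parallel, each spanning the full gap.
C₁ = κ₁ε₀A₁/d = 1.81 × 8.85×10⁻¹² × 5.60×10⁻⁴ / 1.29×10⁻⁴ = 6.96×10⁻¹¹ F.
C₂ = κ₂ε₀A₂/d = 4.11 × 8.85×10⁻¹² × 2.92×10⁻⁴ / 1.29×10⁻⁴ = 8.25×10⁻¹¹ F.
C = C₁ + C₂ = 1.52×10⁻¹⁰ F.
Q = CV = 1.52×10⁻¹⁰ × 445 = 6.77×10⁻⁸ C.

Q ≈ 67.7 nC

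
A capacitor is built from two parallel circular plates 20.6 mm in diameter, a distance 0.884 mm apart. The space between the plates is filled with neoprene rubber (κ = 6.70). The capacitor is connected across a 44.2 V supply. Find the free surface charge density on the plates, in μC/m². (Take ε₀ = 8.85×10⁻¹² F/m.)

A = π(20.6/2 mm)² = 3.33×10⁻⁴ m².
C = κε₀A/d = 6.70 × 8.85×10⁻¹² × 3.33×10⁻⁴ / 8.84×10⁻⁴ = 2.24×10⁻¹¹ F.
σ = Q/A = CV/A = 2.24×10⁻¹¹ × 44.2 / 3.33×10⁻⁴ = 2.96×10⁻⁶ C/m².

σ ≈ 2.96 μC/m²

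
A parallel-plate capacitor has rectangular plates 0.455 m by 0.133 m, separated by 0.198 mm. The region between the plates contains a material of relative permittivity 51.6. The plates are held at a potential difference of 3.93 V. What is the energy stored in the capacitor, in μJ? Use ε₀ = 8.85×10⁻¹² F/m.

1.08 μJ

A = 0.455 × 0.133 m² = 6.05×10⁻² m².
C = κε₀A/d = 51.6 × 8.85×10⁻¹² × 6.05×10⁻² / 1.98×10⁻⁴ = 1.40×10⁻⁷ F.
U = ½CV² = ½ × 1.40×10⁻⁷ × (3.93)² = 1.08×10⁻⁶ J.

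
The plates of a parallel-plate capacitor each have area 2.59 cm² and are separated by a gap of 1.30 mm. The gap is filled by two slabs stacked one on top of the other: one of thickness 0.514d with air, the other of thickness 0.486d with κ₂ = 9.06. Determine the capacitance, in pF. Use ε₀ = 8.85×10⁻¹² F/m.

3.11 pF

A = 2.59 cm² = 2.59×10⁻⁴ m².
Stacked slabs ⇒ two capacitors in series, each with the full plate area.
C₁ = κ₁ε₀A/d₁ = 1.00 × 8.85×10⁻¹² × 2.59×10⁻⁴ / 6.68×10⁻⁴ = 3.43×10⁻¹² F.
C₂ = κ₂ε₀A/d₂ = 9.06 × 8.85×10⁻¹² × 2.59×10⁻⁴ / 6.32×10⁻⁴ = 3.29×10⁻¹¹ F.
C = (1/C₁ + 1/C₂)⁻¹ = 3.11×10⁻¹² F.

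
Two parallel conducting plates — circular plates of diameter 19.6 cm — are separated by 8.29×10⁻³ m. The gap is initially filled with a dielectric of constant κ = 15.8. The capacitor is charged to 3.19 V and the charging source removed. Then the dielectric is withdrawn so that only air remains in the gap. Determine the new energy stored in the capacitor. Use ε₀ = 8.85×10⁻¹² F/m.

A = π(19.6/2 cm)² = 3.02×10⁻² m².
Initially C₁ = κε₀A/d = 15.8 × 8.85×10⁻¹² × 3.02×10⁻² / 8.29×10⁻³ = 5.09×10⁻¹⁰ F.
U₁ = 2.59×10⁻⁹ J.
Isolated ⇒ Q is held fixed. C₂ = 0.0633 C₁ and U = Q²/(2C), so U₂/U₁ = C₁/C₂ = 15.8.
U₂ = 15.8 × 2.59×10⁻⁹ = 4.09×10⁻⁸ J.

40.9 nJ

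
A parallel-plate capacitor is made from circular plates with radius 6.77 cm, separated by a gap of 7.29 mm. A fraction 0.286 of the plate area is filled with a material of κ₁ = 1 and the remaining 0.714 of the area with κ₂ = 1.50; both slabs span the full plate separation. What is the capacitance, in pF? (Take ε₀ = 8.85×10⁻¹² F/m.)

23.7 pF

A = π(6.77 cm)² = 1.44×10⁻² m².
Side-by-side slabs ⇒ two capacitors in parallel, each spanning the full gap.
C₁ = κ₁ε₀A₁/d = 1.00 × 8.85×10⁻¹² × 4.12×10⁻³ / 7.29×10⁻³ = 5.00×10⁻¹² F.
C₂ = κ₂ε₀A₂/d = 1.50 × 8.85×10⁻¹² × 1.03×10⁻² / 7.29×10⁻³ = 1.87×10⁻¹¹ F.
C = C₁ + C₂ = 2.37×10⁻¹¹ F.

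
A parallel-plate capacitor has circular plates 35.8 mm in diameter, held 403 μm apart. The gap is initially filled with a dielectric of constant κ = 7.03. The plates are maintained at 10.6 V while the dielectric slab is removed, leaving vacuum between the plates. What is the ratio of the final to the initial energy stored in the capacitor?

0.142

Battery connected ⇒ V is held fixed.
C₂ = 0.142 C₁ and U = ½CV², so U₂/U₁ = C₂/C₁ = 0.142.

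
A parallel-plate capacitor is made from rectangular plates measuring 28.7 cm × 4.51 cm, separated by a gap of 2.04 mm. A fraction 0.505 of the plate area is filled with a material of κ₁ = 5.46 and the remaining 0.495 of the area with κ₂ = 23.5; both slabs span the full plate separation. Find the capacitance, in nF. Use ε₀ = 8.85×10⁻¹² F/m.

0.808 nF

A = 28.7 × 4.51 cm² = 1.29×10⁻² m².
Side-by-side slabs ⇒ two capacitors in parallel, each spanning the full gap.
C₁ = κ₁ε₀A₁/d = 5.46 × 8.85×10⁻¹² × 6.54×10⁻³ / 2.04×10⁻³ = 1.55×10⁻¹⁰ F.
C₂ = κ₂ε₀A₂/d = 23.5 × 8.85×10⁻¹² × 6.41×10⁻³ / 2.04×10⁻³ = 6.53×10⁻¹⁰ F.
C = C₁ + C₂ = 8.08×10⁻¹⁰ F.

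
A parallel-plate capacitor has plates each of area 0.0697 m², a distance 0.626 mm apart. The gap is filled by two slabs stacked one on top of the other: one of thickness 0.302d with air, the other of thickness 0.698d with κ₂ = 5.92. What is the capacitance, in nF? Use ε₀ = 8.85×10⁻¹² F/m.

2.35 nF

Stacked slabs ⇒ two capacitors in series, each with the full plate area.
C₁ = κ₁ε₀A/d₁ = 1.00 × 8.85×10⁻¹² × 6.97×10⁻² / 1.89×10⁻⁴ = 3.26×10⁻⁹ F.
C₂ = κ₂ε₀A/d₂ = 5.92 × 8.85×10⁻¹² × 6.97×10⁻² / 4.37×10⁻⁴ = 8.36×10⁻⁹ F.
C = (1/C₁ + 1/C₂)⁻¹ = 2.35×10⁻⁹ F.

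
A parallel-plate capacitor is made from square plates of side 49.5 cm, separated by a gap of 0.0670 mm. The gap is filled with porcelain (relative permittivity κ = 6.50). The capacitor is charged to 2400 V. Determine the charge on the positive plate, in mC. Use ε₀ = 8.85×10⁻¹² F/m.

Q ≈ 0.505 mC

A = (49.5 cm)² = 0.245 m².
C = κε₀A/d = 6.50 × 8.85×10⁻¹² × 0.245 / 6.70×10⁻⁵ = 2.10×10⁻⁷ F.
Q = CV = 2.10×10⁻⁷ × 2400 = 5.05×10⁻⁴ C.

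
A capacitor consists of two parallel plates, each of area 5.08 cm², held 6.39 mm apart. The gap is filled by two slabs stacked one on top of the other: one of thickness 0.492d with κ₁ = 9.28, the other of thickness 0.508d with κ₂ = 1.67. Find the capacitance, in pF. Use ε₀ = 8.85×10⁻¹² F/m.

1.97 pF

A = 5.08 cm² = 5.08×10⁻⁴ m².
Stacked slabs ⇒ two capacitors in series, each with the full plate area.
C₁ = κ₁ε₀A/d₁ = 9.28 × 8.85×10⁻¹² × 5.08×10⁻⁴ / 3.14×10⁻³ = 1.33×10⁻¹¹ F.
C₂ = κ₂ε₀A/d₂ = 1.67 × 8.85×10⁻¹² × 5.08×10⁻⁴ / 3.25×10⁻³ = 2.31×10⁻¹² F.
C = (1/C₁ + 1/C₂)⁻¹ = 1.97×10⁻¹² F.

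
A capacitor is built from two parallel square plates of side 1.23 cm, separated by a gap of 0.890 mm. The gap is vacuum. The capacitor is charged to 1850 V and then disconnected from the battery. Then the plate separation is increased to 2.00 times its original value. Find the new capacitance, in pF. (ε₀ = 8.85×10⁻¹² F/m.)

0.752 pF

A = (1.23 cm)² = 1.51×10⁻⁴ m².
Initially C₁ = ε₀A/d = 8.85×10⁻¹² × 1.51×10⁻⁴ / 8.90×10⁻⁴ = 1.50×10⁻¹² F.
C = ε₀A/d scales as 1/d, so C₂/C₁ = d₁/d₂ = 1/2.00 = 0.500.
C₂ = 0.500 × 1.50×10⁻¹² = 7.52×10⁻¹³ F.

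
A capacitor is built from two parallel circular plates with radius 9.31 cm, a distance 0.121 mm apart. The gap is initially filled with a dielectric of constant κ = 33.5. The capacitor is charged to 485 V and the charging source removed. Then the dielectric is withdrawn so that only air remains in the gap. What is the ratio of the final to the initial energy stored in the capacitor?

U₂/U₁ ≈ 33.5

Isolated ⇒ Q is held fixed.
C₂ = 0.0299 C₁ and U = Q²/(2C), so U₂/U₁ = C₁/C₂ = 33.5.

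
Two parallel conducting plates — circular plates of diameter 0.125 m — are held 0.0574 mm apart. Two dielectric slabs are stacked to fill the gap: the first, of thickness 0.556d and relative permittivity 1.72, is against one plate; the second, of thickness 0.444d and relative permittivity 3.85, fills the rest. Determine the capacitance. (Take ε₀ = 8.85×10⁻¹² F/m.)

4.31 nF

A = π(0.125/2 m)² = 1.23×10⁻² m².
Stacked slabs ⇒ two capacitors in series, each with the full plate area.
C₁ = κ₁ε₀A/d₁ = 1.72 × 8.85×10⁻¹² × 1.23×10⁻² / 3.19×10⁻⁵ = 5.85×10⁻⁹ F.
C₂ = κ₂ε₀A/d₂ = 3.85 × 8.85×10⁻¹² × 1.23×10⁻² / 2.55×10⁻⁵ = 1.64×10⁻⁸ F.
C = (1/C₁ + 1/C₂)⁻¹ = 4.31×10⁻⁹ F.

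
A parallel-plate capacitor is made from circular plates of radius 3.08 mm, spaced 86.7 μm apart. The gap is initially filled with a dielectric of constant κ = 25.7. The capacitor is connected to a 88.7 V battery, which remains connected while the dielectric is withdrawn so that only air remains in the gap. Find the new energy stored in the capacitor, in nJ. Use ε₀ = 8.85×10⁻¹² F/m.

A = π(3.08 mm)² = 2.98×10⁻⁵ m².
Initially C₁ = κε₀A/d = 25.7 × 8.85×10⁻¹² × 2.98×10⁻⁵ / 8.67×10⁻⁵ = 7.82×10⁻¹¹ F.
U₁ = 3.08×10⁻⁷ J.
Battery connected ⇒ V is held fixed. C₂ = 0.0389 C₁ and U = ½CV², so U₂/U₁ = C₂/C₁ = 0.0389.
U₂ = 0.0389 × 3.08×10⁻⁷ = 1.20×10⁻⁸ J.

U ≈ 12.0 nJ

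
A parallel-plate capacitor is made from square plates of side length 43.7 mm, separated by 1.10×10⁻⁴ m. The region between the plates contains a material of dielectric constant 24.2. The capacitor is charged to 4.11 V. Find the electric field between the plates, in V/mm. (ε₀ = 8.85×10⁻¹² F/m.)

E = V/d = 4.11 / 1.10×10⁻⁴ = 3.74×10⁴ V/m.

E ≈ 37.4 V/mm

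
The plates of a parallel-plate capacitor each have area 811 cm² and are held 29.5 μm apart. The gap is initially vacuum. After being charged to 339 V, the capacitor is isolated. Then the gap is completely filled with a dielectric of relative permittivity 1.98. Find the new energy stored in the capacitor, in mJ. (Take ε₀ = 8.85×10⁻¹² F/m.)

U ≈ 0.706 mJ

A = 811 cm² = 8.11×10⁻² m².
Initially C₁ = ε₀A/d = 8.85×10⁻¹² × 8.11×10⁻² / 2.95×10⁻⁵ = 2.43×10⁻⁸ F.
U₁ = 1.40×10⁻³ J.
Isolated ⇒ Q is held fixed. C₂ = 1.98 C₁ and U = Q²/(2C), so U₂/U₁ = C₁/C₂ = 0.505.
U₂ = 0.505 × 1.40×10⁻³ = 7.06×10⁻⁴ J.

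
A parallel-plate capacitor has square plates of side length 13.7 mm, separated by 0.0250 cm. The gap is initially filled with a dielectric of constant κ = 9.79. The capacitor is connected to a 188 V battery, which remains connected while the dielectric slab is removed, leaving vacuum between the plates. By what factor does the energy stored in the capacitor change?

Battery connected ⇒ V is held fixed.
C₂ = 0.102 C₁ and U = ½CV², so U₂/U₁ = C₂/C₁ = 0.102.

0.102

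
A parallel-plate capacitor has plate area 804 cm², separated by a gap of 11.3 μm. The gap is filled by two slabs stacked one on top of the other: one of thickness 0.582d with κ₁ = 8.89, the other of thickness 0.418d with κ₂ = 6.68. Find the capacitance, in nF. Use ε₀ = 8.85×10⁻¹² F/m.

A = 804 cm² = 8.04×10⁻² m².
Stacked slabs ⇒ two capacitors in series, each with the full plate area.
C₁ = κ₁ε₀A/d₁ = 8.89 × 8.85×10⁻¹² × 8.04×10⁻² / 6.58×10⁻⁶ = 9.62×10⁻⁷ F.
C₂ = κ₂ε₀A/d₂ = 6.68 × 8.85×10⁻¹² × 8.04×10⁻² / 4.72×10⁻⁶ = 1.01×10⁻⁶ F.
C = (1/C₁ + 1/C₂)⁻¹ = 4.92×10⁻⁷ F.

492 nF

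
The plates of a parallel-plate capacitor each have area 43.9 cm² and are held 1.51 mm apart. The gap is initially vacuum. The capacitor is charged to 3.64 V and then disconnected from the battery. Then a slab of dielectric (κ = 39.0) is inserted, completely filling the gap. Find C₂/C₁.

C = κε₀A/d scales with κ, so C₂/C₁ = κ = 39.0.

C₂/C₁ ≈ 39.0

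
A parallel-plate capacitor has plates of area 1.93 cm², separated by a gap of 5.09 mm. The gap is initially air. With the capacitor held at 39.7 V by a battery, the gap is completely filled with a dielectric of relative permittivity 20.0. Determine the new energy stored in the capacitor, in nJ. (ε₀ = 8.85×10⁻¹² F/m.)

A = 1.93 cm² = 1.93×10⁻⁴ m².
Initially C₁ = ε₀A/d = 8.85×10⁻¹² × 1.93×10⁻⁴ / 5.09×10⁻³ = 3.36×10⁻¹³ F.
U₁ = 2.64×10⁻¹⁰ J.
Battery connected ⇒ V is held fixed. C₂ = 20.0 C₁ and U = ½CV², so U₂/U₁ = C₂/C₁ = 20.0.
U₂ = 20.0 × 2.64×10⁻¹⁰ = 5.29×10⁻⁹ J.

U ≈ 5.29 nJ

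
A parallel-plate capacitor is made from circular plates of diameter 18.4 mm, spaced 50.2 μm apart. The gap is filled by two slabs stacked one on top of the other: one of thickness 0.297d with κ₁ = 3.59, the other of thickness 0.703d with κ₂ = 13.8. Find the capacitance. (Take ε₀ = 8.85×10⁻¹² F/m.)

C ≈ 351 pF

A = π(18.4/2 mm)² = 2.66×10⁻⁴ m².
Stacked slabs ⇒ two capacitors in series, each with the full plate area.
C₁ = κ₁ε₀A/d₁ = 3.59 × 8.85×10⁻¹² × 2.66×10⁻⁴ / 1.49×10⁻⁵ = 5.67×10⁻¹⁰ F.
C₂ = κ₂ε₀A/d₂ = 13.8 × 8.85×10⁻¹² × 2.66×10⁻⁴ / 3.53×10⁻⁵ = 9.20×10⁻¹⁰ F.
C = (1/C₁ + 1/C₂)⁻¹ = 3.51×10⁻¹⁰ F.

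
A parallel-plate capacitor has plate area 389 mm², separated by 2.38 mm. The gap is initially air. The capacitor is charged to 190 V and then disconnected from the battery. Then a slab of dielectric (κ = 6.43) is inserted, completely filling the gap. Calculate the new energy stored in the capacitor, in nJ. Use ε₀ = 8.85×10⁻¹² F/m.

4.06 nJ

A = 389 mm² = 3.89×10⁻⁴ m².
Initially C₁ = ε₀A/d = 8.85×10⁻¹² × 3.89×10⁻⁴ / 2.38×10⁻³ = 1.45×10⁻¹² F.
U₁ = 2.61×10⁻⁸ J.
Isolated ⇒ Q is held fixed. C₂ = 6.43 C₁ and U = Q²/(2C), so U₂/U₁ = C₁/C₂ = 0.156.
U₂ = 0.156 × 2.61×10⁻⁸ = 4.06×10⁻⁹ J.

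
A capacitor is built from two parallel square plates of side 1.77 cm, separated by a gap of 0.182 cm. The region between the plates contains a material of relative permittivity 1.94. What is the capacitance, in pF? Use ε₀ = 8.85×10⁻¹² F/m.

C ≈ 2.96 pF

A = (1.77 cm)² = 3.13×10⁻⁴ m².
C = κε₀A/d = 1.94 × 8.85×10⁻¹² × 3.13×10⁻⁴ / 1.82×10⁻³ = 2.96×10⁻¹² F.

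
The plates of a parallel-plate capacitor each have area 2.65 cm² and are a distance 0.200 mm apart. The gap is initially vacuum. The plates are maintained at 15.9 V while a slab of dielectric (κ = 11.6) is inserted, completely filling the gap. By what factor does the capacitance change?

C = κε₀A/d scales with κ, so C₂/C₁ = κ = 11.6.

11.6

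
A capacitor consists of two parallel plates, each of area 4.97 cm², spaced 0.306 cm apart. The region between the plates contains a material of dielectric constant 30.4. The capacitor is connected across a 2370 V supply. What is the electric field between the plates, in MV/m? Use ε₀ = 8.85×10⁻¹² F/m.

0.775 MV/m

E = V/d = 2370 / 3.06×10⁻³ = 7.75×10⁵ V/m.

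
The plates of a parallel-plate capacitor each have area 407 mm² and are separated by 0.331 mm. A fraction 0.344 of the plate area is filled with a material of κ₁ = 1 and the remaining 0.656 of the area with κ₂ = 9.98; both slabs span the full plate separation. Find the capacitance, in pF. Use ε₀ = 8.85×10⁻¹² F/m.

A = 407 mm² = 4.07×10⁻⁴ m².
Side-by-side slabs ⇒ two capacitors in parallel, each spanning the full gap.
C₁ = κ₁ε₀A₁/d = 1.00 × 8.85×10⁻¹² × 1.40×10⁻⁴ / 3.31×10⁻⁴ = 3.74×10⁻¹² F.
C₂ = κ₂ε₀A₂/d = 9.98 × 8.85×10⁻¹² × 2.67×10⁻⁴ / 3.31×10⁻⁴ = 7.12×10⁻¹¹ F.
C = C₁ + C₂ = 7.50×10⁻¹¹ F.

75.0 pF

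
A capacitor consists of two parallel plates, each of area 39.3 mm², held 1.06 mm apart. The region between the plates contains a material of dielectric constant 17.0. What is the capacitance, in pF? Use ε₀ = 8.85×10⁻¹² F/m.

A = 39.3 mm² = 3.93×10⁻⁵ m².
C = κε₀A/d = 17.0 × 8.85×10⁻¹² × 3.93×10⁻⁵ / 1.06×10⁻³ = 5.58×10⁻¹² F.

5.58 pF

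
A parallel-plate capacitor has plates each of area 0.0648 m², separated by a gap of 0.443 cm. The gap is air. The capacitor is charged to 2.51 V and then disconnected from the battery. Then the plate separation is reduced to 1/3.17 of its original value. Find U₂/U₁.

Isolated ⇒ Q is held fixed.
C₂ = 3.17 C₁ and U = Q²/(2C), so U₂/U₁ = C₁/C₂ = 0.315.

0.315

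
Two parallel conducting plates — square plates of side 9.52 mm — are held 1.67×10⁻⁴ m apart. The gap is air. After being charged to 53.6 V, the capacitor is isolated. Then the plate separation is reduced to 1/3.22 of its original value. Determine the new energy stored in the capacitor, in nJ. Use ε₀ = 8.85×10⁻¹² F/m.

U ≈ 2.14 nJ

A = (9.52 mm)² = 9.06×10⁻⁵ m².
Initially C₁ = ε₀A/d = 8.85×10⁻¹² × 9.06×10⁻⁵ / 1.67×10⁻⁴ = 4.80×10⁻¹² F.
U₁ = 6.90×10⁻⁹ J.
Isolated ⇒ Q is held fixed. C₂ = 3.22 C₁ and U = Q²/(2C), so U₂/U₁ = C₁/C₂ = 0.311.
U₂ = 0.311 × 6.90×10⁻⁹ = 2.14×10⁻⁹ J.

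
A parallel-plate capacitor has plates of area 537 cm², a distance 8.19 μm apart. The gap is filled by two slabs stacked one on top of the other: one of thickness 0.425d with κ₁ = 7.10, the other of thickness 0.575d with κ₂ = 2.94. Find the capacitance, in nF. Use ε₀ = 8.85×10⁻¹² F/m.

A = 537 cm² = 5.37×10⁻² m².
Stacked slabs ⇒ two capacitors in series, each with the full plate area.
C₁ = κ₁ε₀A/d₁ = 7.10 × 8.85×10⁻¹² × 5.37×10⁻² / 3.48×10⁻⁶ = 9.69×10⁻⁷ F.
C₂ = κ₂ε₀A/d₂ = 2.94 × 8.85×10⁻¹² × 5.37×10⁻² / 4.71×10⁻⁶ = 2.97×10⁻⁷ F.
C = (1/C₁ + 1/C₂)⁻¹ = 2.27×10⁻⁷ F.

227 nF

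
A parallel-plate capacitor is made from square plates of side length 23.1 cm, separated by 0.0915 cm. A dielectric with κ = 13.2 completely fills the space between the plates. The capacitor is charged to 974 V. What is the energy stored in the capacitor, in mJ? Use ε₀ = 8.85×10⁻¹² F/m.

U ≈ 3.23 mJ

A = (23.1 cm)² = 5.34×10⁻² m².
C = κε₀A/d = 13.2 × 8.85×10⁻¹² × 5.34×10⁻² / 9.15×10⁻⁴ = 6.81×10⁻⁹ F.
U = ½CV² = ½ × 6.81×10⁻⁹ × (974)² = 3.23×10⁻³ J.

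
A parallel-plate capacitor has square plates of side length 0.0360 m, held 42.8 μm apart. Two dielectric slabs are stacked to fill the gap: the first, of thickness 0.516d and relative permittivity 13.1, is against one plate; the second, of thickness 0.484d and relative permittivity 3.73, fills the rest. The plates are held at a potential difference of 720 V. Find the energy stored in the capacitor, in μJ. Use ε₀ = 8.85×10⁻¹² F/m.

A = (0.0360 m)² = 1.30×10⁻³ m².
Stacked slabs ⇒ two capacitors in series, each with the full plate area.
C₁ = κ₁ε₀A/d₁ = 13.1 × 8.85×10⁻¹² × 1.30×10⁻³ / 2.21×10⁻⁵ = 6.80×10⁻⁹ F.
C₂ = κ₂ε₀A/d₂ = 3.73 × 8.85×10⁻¹² × 1.30×10⁻³ / 2.07×10⁻⁵ = 2.07×10⁻⁹ F.
C = (1/C₁ + 1/C₂)⁻¹ = 1.58×10⁻⁹ F.
U = ½CV² = ½ × 1.58×10⁻⁹ × (720)² = 4.11×10⁻⁴ J.

U ≈ 411 μJ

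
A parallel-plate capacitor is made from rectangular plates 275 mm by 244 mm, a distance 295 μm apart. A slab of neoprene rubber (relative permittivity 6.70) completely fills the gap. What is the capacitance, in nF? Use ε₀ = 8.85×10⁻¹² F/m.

A = 275 × 244 mm² = 6.71×10⁻² m².
C = κε₀A/d = 6.70 × 8.85×10⁻¹² × 6.71×10⁻² / 2.95×10⁻⁴ = 1.35×10⁻⁸ F.

C ≈ 13.5 nF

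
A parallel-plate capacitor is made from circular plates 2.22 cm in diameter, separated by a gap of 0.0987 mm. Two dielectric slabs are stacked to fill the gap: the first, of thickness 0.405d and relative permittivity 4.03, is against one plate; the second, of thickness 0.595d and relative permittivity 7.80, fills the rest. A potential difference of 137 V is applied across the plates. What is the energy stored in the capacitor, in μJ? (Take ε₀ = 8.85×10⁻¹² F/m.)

U ≈ 1.84 μJ

A = π(2.22/2 cm)² = 3.87×10⁻⁴ m².
Stacked slabs ⇒ two capacitors in series, each with the full plate area.
C₁ = κ₁ε₀A/d₁ = 4.03 × 8.85×10⁻¹² × 3.87×10⁻⁴ / 4.00×10⁻⁵ = 3.45×10⁻¹⁰ F.
C₂ = κ₂ε₀A/d₂ = 7.80 × 8.85×10⁻¹² × 3.87×10⁻⁴ / 5.87×10⁻⁵ = 4.55×10⁻¹⁰ F.
C = (1/C₁ + 1/C₂)⁻¹ = 1.96×10⁻¹⁰ F.
U = ½CV² = ½ × 1.96×10⁻¹⁰ × (137)² = 1.84×10⁻⁶ J.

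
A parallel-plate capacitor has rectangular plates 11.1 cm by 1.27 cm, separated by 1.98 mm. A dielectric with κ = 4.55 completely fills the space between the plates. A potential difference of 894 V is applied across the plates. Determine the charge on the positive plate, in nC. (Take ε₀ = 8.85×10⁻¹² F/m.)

A = 11.1 × 1.27 cm² = 1.41×10⁻³ m².
C = κε₀A/d = 4.55 × 8.85×10⁻¹² × 1.41×10⁻³ / 1.98×10⁻³ = 2.87×10⁻¹¹ F.
Q = CV = 2.87×10⁻¹¹ × 894 = 2.56×10⁻⁸ C.

25.6 nC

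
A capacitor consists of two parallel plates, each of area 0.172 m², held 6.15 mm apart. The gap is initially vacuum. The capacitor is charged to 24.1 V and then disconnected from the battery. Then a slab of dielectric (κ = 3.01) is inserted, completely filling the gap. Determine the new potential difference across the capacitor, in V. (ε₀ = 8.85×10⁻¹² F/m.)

Initially C₁ = ε₀A/d = 8.85×10⁻¹² × 0.172 / 6.15×10⁻³ = 2.48×10⁻¹⁰ F.
V₁ = 24.1 V.
Isolated ⇒ Q is held fixed. C₂ = 3.01 C₁ and V = Q/C, so V₂/V₁ = C₁/C₂ = 0.332.
V₂ = 0.332 × 24.1 = 8.01 V.

8.01 V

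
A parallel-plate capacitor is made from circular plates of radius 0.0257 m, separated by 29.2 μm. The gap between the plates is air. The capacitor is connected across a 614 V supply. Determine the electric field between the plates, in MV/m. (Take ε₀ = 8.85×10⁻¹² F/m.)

21.0 MV/m

E = V/d = 614 / 2.92×10⁻⁵ = 2.10×10⁷ V/m.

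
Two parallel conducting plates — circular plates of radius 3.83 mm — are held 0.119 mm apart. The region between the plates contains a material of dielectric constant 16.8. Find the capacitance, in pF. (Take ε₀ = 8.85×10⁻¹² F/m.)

A = π(3.83 mm)² = 4.61×10⁻⁵ m².
C = κε₀A/d = 16.8 × 8.85×10⁻¹² × 4.61×10⁻⁵ / 1.19×10⁻⁴ = 5.76×10⁻¹¹ F.

57.6 pF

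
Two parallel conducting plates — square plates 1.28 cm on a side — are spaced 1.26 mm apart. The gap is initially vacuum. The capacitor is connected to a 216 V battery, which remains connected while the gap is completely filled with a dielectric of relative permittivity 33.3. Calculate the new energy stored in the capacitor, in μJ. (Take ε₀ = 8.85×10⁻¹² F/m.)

A = (1.28 cm)² = 1.64×10⁻⁴ m².
Initially C₁ = ε₀A/d = 8.85×10⁻¹² × 1.64×10⁻⁴ / 1.26×10⁻³ = 1.15×10⁻¹² F.
U₁ = 2.68×10⁻⁸ J.
Battery connected ⇒ V is held fixed. C₂ = 33.3 C₁ and U = ½CV², so U₂/U₁ = C₂/C₁ = 33.3.
U₂ = 33.3 × 2.68×10⁻⁸ = 8.94×10⁻⁷ J.

0.894 μJ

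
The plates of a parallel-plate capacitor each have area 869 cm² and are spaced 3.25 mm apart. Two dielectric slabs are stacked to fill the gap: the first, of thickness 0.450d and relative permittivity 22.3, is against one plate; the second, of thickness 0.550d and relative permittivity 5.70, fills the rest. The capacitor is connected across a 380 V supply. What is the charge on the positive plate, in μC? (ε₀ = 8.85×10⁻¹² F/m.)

A = 869 cm² = 8.69×10⁻² m².
Stacked slabs ⇒ two capacitors in series, each with the full plate area.
C₁ = κ₁ε₀A/d₁ = 22.3 × 8.85×10⁻¹² × 8.69×10⁻² / 1.46×10⁻³ = 1.17×10⁻⁸ F.
C₂ = κ₂ε₀A/d₂ = 5.70 × 8.85×10⁻¹² × 8.69×10⁻² / 1.79×10⁻³ = 2.45×10⁻⁹ F.
C = (1/C₁ + 1/C₂)⁻¹ = 2.03×10⁻⁹ F.
Q = CV = 2.03×10⁻⁹ × 380 = 7.71×10⁻⁷ C.

Q ≈ 0.771 μC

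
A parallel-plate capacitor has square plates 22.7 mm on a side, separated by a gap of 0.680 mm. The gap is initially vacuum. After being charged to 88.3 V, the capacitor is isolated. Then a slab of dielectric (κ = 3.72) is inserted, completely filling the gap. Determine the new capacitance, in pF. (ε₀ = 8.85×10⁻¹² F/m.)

A = (22.7 mm)² = 5.15×10⁻⁴ m².
Initially C₁ = ε₀A/d = 8.85×10⁻¹² × 5.15×10⁻⁴ / 6.80×10⁻⁴ = 6.71×10⁻¹² F.
C = κε₀A/d scales with κ, so C₂/C₁ = κ = 3.72.
C₂ = 3.72 × 6.71×10⁻¹² = 2.49×10⁻¹¹ F.

24.9 pF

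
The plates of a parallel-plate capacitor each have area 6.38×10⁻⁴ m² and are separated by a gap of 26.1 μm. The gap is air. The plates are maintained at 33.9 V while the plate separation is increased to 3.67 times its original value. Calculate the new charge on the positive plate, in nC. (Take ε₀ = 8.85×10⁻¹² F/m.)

Q ≈ 2.00 nC

Initially C₁ = ε₀A/d = 8.85×10⁻¹² × 6.38×10⁻⁴ / 2.61×10⁻⁵ = 2.16×10⁻¹⁰ F.
Q₁ = 7.33×10⁻⁹ C.
Battery connected ⇒ V is held fixed. C₂ = 0.272 C₁ and Q = CV, so Q₂/Q₁ = C₂/C₁ = 0.272.
Q₂ = 0.272 × 7.33×10⁻⁹ = 2.00×10⁻⁹ C.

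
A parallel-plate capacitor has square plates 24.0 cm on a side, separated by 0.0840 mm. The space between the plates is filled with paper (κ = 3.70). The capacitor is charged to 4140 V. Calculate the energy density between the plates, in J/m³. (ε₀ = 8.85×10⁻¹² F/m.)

3.98×10⁴ J/m³

E = V/d = 4140 / 8.40×10⁻⁵ = 4.93×10⁷ V/m.
u = ½κε₀E² = ½ × 3.70 × 8.85×10⁻¹² × (4.93×10⁷)² = 3.98×10⁴ J/m³.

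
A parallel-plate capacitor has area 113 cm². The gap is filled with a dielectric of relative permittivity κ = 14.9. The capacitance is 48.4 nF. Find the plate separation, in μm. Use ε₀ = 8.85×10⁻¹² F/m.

A = 113 cm² = 1.13×10⁻² m².
d = κε₀A/C = 14.9 × 8.85×10⁻¹² × 1.13×10⁻² / 4.84×10⁻⁸ = 3.08×10⁻⁵ m.

30.8 μm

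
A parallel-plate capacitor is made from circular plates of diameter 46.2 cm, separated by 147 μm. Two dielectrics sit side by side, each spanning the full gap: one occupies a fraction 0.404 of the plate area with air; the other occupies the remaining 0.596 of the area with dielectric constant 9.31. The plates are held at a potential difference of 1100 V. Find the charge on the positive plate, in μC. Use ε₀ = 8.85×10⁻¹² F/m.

Q ≈ 66.1 μC

A = π(46.2/2 cm)² = 0.168 m².
Side-by-side slabs ⇒ two capacitors in parallel, each spanning the full gap.
C₁ = κ₁ε₀A₁/d = 1.00 × 8.85×10⁻¹² × 6.77×10⁻² / 1.47×10⁻⁴ = 4.08×10⁻⁹ F.
C₂ = κ₂ε₀A₂/d = 9.31 × 8.85×10⁻¹² × 9.99×10⁻² / 1.47×10⁻⁴ = 5.60×10⁻⁸ F.
C = C₁ + C₂ = 6.01×10⁻⁸ F.
Q = CV = 6.01×10⁻⁸ × 1100 = 6.61×10⁻⁵ C.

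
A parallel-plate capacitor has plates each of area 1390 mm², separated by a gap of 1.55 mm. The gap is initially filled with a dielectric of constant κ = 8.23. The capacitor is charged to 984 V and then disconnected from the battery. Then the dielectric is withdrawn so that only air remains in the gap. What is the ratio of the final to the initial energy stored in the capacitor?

8.23

Isolated ⇒ Q is held fixed.
C₂ = 0.122 C₁ and U = Q²/(2C), so U₂/U₁ = C₁/C₂ = 8.23.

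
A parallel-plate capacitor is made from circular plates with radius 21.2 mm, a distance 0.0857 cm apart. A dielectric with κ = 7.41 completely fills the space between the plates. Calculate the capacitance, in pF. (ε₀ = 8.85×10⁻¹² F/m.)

108 pF

A = π(21.2 mm)² = 1.41×10⁻³ m².
C = κε₀A/d = 7.41 × 8.85×10⁻¹² × 1.41×10⁻³ / 8.57×10⁻⁴ = 1.08×10⁻¹⁰ F.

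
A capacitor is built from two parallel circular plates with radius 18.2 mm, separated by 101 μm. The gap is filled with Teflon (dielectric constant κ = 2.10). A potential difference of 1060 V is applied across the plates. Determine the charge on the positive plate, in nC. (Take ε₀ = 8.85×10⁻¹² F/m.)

Q ≈ 203 nC

A = π(18.2 mm)² = 1.04×10⁻³ m².
C = κε₀A/d = 2.10 × 8.85×10⁻¹² × 1.04×10⁻³ / 1.01×10⁻⁴ = 1.91×10⁻¹⁰ F.
Q = CV = 1.91×10⁻¹⁰ × 1060 = 2.03×10⁻⁷ C.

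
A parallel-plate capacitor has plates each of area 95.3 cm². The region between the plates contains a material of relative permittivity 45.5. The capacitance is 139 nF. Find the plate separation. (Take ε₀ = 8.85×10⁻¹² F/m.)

d ≈ 27.6 μm

A = 95.3 cm² = 9.53×10⁻³ m².
d = κε₀A/C = 45.5 × 8.85×10⁻¹² × 9.53×10⁻³ / 1.39×10⁻⁷ = 2.76×10⁻⁵ m.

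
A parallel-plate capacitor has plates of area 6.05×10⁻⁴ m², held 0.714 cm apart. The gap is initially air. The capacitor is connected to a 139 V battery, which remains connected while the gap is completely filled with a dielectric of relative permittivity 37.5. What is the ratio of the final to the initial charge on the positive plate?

37.5

Battery connected ⇒ V is held fixed.
C₂ = 37.5 C₁ and Q = CV, so Q₂/Q₁ = C₂/C₁ = 37.5.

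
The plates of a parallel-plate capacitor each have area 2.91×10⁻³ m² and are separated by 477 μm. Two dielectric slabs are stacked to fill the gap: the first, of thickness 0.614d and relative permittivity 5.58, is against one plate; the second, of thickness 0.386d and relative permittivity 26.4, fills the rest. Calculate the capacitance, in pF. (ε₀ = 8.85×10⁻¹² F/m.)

433 pF

Stacked slabs ⇒ two capacitors in series, each with the full plate area.
C₁ = κ₁ε₀A/d₁ = 5.58 × 8.85×10⁻¹² × 2.91×10⁻³ / 2.93×10⁻⁴ = 4.91×10⁻¹⁰ F.
C₂ = κ₂ε₀A/d₂ = 26.4 × 8.85×10⁻¹² × 2.91×10⁻³ / 1.84×10⁻⁴ = 3.69×10⁻⁹ F.
C = (1/C₁ + 1/C₂)⁻¹ = 4.33×10⁻¹⁰ F.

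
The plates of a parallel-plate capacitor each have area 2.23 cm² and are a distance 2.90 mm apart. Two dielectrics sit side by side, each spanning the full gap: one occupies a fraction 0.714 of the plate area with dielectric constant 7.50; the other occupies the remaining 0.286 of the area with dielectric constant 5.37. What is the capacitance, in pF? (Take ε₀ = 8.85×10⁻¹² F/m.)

A = 2.23 cm² = 2.23×10⁻⁴ m².
Side-by-side slabs ⇒ two capacitors in parallel, each spanning the full gap.
C₁ = κ₁ε₀A₁/d = 7.50 × 8.85×10⁻¹² × 1.59×10⁻⁴ / 2.90×10⁻³ = 3.64×10⁻¹² F.
C₂ = κ₂ε₀A₂/d = 5.37 × 8.85×10⁻¹² × 6.38×10⁻⁵ / 2.90×10⁻³ = 1.05×10⁻¹² F.
C = C₁ + C₂ = 4.69×10⁻¹² F.

C ≈ 4.69 pF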